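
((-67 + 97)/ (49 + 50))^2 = 100/ 1089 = 0.09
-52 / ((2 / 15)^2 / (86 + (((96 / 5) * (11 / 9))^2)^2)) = -199635214558 / 225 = -887267620.26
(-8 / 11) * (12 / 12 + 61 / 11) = -576 / 121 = -4.76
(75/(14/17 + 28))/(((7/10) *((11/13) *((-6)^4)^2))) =5525/2112397056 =0.00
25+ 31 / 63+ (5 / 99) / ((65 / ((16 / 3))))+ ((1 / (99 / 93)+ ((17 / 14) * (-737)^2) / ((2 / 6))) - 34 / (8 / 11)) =213909705769 / 108108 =1978666.76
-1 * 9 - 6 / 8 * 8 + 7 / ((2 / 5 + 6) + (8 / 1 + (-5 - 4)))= -370 / 27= -13.70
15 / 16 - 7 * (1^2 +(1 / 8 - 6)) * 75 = 40965 / 16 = 2560.31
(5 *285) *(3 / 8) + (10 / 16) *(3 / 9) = 6415 / 12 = 534.58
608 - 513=95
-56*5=-280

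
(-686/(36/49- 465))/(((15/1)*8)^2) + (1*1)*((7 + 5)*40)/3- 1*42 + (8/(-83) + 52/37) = 60013405948697/503007688800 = 119.31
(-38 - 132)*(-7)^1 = 1190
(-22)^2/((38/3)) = 38.21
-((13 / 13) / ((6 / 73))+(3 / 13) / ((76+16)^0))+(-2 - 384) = -31075 / 78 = -398.40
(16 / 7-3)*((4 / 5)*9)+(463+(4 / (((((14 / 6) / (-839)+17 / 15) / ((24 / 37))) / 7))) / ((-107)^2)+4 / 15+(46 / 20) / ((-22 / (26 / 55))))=87693045786387791 / 191437852579050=458.08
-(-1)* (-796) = -796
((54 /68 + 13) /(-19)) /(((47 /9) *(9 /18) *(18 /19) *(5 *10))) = -469 /79900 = -0.01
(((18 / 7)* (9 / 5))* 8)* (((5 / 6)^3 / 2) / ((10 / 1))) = 15 / 14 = 1.07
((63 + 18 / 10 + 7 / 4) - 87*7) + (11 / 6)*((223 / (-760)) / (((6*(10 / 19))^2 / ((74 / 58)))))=-13593351659 / 25056000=-542.52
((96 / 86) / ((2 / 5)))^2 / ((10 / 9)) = 12960 / 1849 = 7.01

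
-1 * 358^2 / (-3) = 128164 / 3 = 42721.33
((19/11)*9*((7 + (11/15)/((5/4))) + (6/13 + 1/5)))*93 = 42630642/3575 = 11924.66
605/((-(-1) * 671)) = 0.90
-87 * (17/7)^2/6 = -8381/98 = -85.52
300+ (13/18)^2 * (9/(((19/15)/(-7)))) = 62485/228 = 274.06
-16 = -16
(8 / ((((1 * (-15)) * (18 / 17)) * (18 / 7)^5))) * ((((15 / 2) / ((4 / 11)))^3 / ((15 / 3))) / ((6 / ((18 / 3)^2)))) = -1901459945 / 40310784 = -47.17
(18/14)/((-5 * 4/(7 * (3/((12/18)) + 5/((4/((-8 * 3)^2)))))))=-13041/40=-326.02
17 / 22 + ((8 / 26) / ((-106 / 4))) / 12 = 35095 / 45474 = 0.77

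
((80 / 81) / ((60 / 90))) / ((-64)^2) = 5 / 13824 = 0.00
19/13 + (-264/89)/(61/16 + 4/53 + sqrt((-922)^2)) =1324783387/908422021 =1.46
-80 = -80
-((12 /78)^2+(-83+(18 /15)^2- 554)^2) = -42665796749 /105625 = -403936.54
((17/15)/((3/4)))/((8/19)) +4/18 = 343/90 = 3.81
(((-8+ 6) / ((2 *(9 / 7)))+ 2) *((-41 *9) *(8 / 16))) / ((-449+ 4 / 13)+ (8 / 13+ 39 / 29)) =170027 / 336836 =0.50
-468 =-468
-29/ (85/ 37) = -1073/ 85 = -12.62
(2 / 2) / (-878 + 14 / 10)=-5 / 4383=-0.00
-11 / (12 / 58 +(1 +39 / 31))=-9889 / 2216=-4.46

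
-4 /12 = -1 /3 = -0.33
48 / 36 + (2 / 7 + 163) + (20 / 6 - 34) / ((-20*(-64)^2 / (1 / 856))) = 60604252321 / 368148480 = 164.62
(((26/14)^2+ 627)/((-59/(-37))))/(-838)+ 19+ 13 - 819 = -953887425/1211329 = -787.47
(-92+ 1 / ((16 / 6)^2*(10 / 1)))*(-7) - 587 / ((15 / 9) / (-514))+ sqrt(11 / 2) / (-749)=181674.70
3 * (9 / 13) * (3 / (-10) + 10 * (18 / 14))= 23733 / 910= 26.08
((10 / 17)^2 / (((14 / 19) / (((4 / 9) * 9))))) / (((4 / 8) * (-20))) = -380 / 2023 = -0.19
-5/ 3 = -1.67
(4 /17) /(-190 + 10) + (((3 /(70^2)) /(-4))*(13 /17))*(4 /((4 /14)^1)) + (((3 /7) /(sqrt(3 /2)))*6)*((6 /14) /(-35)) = -18*sqrt(6) /1715 -631 /214200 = -0.03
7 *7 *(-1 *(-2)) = 98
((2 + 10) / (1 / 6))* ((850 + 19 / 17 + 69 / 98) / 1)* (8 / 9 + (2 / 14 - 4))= -62441940 / 343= -182046.47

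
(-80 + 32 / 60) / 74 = -596 / 555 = -1.07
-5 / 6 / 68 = -5 / 408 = -0.01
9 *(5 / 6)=15 / 2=7.50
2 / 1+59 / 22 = 103 / 22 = 4.68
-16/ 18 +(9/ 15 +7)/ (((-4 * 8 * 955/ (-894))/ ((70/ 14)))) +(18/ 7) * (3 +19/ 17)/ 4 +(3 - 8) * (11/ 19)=-0.02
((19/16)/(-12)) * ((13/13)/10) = -19/1920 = -0.01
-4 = -4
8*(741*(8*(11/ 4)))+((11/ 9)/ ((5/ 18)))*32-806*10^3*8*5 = -160547216/ 5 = -32109443.20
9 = 9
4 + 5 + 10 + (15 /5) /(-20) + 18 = 737 /20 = 36.85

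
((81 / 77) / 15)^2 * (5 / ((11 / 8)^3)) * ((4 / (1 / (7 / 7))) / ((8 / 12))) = 2239488 / 39457495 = 0.06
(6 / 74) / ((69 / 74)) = 2 / 23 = 0.09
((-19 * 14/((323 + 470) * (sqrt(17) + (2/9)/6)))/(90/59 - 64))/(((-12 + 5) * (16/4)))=1593/3812820128 - 43011 * sqrt(17)/3812820128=-0.00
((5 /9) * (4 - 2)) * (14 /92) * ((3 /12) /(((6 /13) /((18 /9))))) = 455 /2484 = 0.18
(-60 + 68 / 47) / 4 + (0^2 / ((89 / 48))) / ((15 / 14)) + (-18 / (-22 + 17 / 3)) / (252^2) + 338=875769599 / 2708328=323.36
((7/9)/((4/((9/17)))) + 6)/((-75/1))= -83/1020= -0.08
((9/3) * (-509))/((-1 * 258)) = 509/86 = 5.92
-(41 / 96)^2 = -1681 / 9216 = -0.18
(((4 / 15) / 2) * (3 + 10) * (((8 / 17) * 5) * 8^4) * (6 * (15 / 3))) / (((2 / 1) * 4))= 1064960 / 17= 62644.71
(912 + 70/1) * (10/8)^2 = 12275/8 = 1534.38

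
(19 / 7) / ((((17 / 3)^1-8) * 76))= -3 / 196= -0.02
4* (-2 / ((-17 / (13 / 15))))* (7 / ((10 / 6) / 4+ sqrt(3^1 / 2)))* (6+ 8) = -40768 / 3247+ 244608* sqrt(6) / 16235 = 24.35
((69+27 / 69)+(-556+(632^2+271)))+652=9196789 / 23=399860.39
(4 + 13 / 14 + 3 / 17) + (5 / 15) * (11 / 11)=3883 / 714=5.44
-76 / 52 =-1.46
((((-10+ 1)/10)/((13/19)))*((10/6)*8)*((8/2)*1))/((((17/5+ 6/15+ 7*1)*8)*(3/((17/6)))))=-1615/2106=-0.77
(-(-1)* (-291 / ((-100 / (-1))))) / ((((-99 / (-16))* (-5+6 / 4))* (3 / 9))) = 776 / 1925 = 0.40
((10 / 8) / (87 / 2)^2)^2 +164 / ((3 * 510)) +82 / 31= 415490874763 / 150958520235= 2.75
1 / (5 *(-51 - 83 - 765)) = -1 / 4495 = -0.00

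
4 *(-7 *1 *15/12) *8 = -280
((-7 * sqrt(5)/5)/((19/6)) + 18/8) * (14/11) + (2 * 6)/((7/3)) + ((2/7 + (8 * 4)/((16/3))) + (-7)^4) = 371955/154-588 * sqrt(5)/1045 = 2414.03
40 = 40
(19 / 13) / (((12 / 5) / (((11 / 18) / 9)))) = 1045 / 25272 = 0.04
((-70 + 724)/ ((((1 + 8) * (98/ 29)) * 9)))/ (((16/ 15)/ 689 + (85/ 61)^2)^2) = 519424330130653025/ 820930260915984387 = 0.63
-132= -132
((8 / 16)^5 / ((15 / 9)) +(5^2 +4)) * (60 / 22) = 13929 / 176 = 79.14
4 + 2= 6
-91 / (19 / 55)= -5005 / 19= -263.42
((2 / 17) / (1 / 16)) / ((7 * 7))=32 / 833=0.04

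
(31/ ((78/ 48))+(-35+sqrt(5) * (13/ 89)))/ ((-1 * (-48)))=-69/ 208+13 * sqrt(5)/ 4272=-0.32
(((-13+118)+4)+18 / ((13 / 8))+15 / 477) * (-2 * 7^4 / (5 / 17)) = -20266783376 / 10335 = -1960985.33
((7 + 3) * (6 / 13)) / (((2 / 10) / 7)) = 2100 / 13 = 161.54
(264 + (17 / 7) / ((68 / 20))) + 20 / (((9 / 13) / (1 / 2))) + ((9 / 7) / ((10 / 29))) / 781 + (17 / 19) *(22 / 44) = 1306980908 / 4674285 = 279.61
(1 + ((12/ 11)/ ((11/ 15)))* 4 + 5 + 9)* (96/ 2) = 121680/ 121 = 1005.62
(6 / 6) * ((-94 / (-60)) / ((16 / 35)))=329 / 96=3.43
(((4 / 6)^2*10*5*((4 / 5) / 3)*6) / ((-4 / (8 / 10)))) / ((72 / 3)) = -8 / 27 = -0.30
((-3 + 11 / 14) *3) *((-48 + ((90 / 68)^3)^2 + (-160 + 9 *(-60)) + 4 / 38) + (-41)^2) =-2561741640546927 / 410917974656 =-6234.19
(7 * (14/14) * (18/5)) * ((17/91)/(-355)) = -306/23075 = -0.01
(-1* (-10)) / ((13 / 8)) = 80 / 13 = 6.15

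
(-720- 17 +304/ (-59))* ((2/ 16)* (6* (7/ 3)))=-306509/ 236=-1298.77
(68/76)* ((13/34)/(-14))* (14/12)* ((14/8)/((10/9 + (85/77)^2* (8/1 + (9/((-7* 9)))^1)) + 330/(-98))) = -0.01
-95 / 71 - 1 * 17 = -1302 / 71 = -18.34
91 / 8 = 11.38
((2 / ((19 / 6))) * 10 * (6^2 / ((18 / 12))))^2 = 8294400 / 361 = 22976.18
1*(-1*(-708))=708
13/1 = 13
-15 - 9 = -24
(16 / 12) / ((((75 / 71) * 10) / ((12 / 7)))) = 568 / 2625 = 0.22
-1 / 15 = -0.07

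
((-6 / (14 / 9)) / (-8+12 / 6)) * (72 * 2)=648 / 7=92.57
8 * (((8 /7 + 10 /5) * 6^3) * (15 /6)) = 95040 /7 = 13577.14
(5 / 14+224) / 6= 37.39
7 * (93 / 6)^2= 1681.75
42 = 42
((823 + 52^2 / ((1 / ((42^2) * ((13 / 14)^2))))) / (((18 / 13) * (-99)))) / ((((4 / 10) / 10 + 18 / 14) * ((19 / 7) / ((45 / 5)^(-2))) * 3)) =-34.32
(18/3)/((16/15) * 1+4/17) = 765/166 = 4.61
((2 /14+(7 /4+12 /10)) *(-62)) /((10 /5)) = -13423 /140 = -95.88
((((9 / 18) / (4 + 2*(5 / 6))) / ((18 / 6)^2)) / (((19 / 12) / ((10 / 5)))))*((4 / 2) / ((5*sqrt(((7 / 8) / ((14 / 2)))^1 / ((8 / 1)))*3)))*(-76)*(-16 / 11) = 4096 / 2805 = 1.46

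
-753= -753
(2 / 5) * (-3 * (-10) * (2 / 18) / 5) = 4 / 15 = 0.27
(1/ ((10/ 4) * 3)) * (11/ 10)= 11/ 75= 0.15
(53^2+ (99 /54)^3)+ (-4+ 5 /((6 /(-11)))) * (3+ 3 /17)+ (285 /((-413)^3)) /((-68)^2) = 24391281947125007 /8794916985456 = 2773.34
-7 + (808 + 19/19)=802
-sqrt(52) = -2*sqrt(13) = -7.21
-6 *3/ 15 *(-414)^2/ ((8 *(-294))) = 42849/ 490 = 87.45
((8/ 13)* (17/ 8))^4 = 83521/ 28561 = 2.92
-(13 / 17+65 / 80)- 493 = -134525 / 272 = -494.58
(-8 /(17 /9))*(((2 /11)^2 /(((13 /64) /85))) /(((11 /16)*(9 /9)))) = -1474560 /17303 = -85.22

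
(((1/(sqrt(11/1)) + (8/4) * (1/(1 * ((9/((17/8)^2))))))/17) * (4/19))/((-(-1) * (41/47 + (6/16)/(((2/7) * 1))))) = 3008 * sqrt(11)/5837579 + 1598/280953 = 0.01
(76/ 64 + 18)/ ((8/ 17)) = 5219/ 128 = 40.77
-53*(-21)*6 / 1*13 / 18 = 4823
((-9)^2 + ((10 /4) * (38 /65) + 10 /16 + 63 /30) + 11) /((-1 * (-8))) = 50017 /4160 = 12.02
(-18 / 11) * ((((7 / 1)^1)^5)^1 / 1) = -302526 / 11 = -27502.36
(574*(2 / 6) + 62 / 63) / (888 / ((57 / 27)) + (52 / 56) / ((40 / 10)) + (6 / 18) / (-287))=75506912 / 165237375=0.46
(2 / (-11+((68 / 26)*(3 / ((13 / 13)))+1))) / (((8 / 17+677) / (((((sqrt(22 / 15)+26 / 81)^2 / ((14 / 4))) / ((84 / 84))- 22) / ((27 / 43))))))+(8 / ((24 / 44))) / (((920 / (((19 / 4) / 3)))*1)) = 6648299372783 / 91972306114920- 494156*sqrt(330) / 18512944065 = 0.07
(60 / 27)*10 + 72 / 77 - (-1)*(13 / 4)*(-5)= 19147 / 2772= 6.91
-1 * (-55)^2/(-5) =605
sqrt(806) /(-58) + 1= 1 - sqrt(806) /58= 0.51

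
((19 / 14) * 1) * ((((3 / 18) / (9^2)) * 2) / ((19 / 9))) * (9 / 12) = 1 / 504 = 0.00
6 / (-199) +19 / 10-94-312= -804219 / 1990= -404.13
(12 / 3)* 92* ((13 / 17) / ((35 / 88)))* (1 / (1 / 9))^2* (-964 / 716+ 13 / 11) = -1004410368 / 106505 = -9430.64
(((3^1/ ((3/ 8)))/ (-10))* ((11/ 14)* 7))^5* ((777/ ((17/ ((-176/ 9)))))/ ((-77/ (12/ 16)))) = -762737536/ 53125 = -14357.41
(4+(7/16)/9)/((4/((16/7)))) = 583/252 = 2.31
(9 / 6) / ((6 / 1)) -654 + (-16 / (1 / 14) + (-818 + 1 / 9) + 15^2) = -1470.64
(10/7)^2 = 100/49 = 2.04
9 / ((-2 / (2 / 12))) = -3 / 4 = -0.75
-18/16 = -1.12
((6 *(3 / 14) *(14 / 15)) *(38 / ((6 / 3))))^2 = 12996 / 25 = 519.84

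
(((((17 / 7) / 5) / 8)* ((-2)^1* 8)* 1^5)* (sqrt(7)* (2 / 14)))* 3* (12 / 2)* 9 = -5508* sqrt(7) / 245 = -59.48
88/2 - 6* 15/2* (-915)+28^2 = 42003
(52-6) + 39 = 85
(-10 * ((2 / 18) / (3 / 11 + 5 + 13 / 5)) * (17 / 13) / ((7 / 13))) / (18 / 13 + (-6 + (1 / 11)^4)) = 0.07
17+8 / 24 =52 / 3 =17.33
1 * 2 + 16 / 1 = 18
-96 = -96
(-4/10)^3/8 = -1/125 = -0.01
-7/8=-0.88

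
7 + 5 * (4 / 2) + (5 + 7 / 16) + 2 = 391 / 16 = 24.44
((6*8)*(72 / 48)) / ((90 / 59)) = 236 / 5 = 47.20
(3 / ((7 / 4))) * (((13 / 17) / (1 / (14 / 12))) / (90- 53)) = 26 / 629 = 0.04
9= 9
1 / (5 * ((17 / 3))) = 3 / 85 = 0.04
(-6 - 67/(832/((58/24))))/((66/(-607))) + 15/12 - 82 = -15668599/658944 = -23.78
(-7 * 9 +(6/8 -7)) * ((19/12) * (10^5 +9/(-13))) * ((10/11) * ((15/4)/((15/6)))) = -3109933015/208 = -14951601.03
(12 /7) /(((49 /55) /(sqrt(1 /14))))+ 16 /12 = 330 * sqrt(14) /2401+ 4 /3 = 1.85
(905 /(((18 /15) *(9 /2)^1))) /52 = 4525 /1404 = 3.22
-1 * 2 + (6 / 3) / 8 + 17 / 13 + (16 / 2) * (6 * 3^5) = 606505 / 52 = 11663.56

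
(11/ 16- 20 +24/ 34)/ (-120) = 1687/ 10880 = 0.16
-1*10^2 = -100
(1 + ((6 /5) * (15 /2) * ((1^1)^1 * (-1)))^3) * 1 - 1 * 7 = -735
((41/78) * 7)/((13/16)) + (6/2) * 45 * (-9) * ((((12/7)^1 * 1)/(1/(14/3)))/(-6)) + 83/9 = 2484935/1521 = 1633.75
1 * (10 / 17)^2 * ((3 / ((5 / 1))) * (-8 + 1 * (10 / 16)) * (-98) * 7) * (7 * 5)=10624425 / 289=36762.72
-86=-86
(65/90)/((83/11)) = 143/1494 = 0.10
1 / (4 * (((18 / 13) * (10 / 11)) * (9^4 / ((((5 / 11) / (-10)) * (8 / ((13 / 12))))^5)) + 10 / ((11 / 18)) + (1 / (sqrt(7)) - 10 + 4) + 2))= -28202070784418578432 / 218634515785599433904014671 - 2078764171264 * sqrt(7) / 218634515785599433904014671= -0.00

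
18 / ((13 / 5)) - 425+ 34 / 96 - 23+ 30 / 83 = -22807193 / 51792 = -440.36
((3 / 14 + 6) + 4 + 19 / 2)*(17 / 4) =1173 / 14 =83.79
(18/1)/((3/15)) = 90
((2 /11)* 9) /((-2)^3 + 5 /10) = -12 /55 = -0.22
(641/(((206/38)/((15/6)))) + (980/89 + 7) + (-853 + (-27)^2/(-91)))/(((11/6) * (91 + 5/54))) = -147949274250/45137565473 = -3.28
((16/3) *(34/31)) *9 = 1632/31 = 52.65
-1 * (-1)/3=1/3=0.33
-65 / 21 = -3.10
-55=-55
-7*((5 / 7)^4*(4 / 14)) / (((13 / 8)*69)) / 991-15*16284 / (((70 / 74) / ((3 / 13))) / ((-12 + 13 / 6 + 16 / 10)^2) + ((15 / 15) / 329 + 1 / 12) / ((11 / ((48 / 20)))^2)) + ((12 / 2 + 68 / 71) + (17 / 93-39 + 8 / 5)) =-834567073558349407361313411 / 220653937420900059440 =-3782244.19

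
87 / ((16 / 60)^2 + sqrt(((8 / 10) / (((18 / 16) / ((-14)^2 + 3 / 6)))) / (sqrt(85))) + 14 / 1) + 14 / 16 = -735791657625 * 17^(3 / 4) * sqrt(393) * 5^(1 / 4) / 106125636115457- 103855162500 * 17^(1 / 4) * sqrt(393) * 5^(3 / 4) / 106125636115457 + 5480090741250 * sqrt(85) / 106125636115457 + 6023116599033899 / 849005088923656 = 5.72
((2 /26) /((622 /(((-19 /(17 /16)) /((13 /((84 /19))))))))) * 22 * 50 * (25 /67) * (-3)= 55440000 /59864701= 0.93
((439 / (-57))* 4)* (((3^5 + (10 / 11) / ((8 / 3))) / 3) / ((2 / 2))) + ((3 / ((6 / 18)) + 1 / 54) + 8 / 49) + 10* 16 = -1288349767 / 553014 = -2329.69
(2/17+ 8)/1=138/17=8.12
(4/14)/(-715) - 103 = -515517/5005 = -103.00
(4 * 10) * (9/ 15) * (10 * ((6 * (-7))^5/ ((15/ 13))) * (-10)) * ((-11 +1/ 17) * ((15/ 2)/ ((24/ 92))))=-1453652435289600/ 17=-85508966781741.18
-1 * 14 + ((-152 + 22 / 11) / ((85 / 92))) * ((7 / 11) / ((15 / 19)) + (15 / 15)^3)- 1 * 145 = -84565 / 187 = -452.22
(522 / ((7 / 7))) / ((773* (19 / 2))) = 1044 / 14687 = 0.07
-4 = -4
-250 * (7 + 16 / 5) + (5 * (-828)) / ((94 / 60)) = -244050 / 47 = -5192.55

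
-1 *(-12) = 12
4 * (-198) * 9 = -7128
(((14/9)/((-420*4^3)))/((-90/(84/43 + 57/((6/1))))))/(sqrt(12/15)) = 197*sqrt(5)/53498880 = 0.00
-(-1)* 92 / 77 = 92 / 77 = 1.19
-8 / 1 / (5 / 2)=-16 / 5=-3.20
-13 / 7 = -1.86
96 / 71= 1.35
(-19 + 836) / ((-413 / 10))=-8170 / 413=-19.78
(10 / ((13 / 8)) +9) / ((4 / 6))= 591 / 26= 22.73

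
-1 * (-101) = 101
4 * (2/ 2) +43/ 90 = 403/ 90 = 4.48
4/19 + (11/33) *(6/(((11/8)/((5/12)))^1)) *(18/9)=892/627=1.42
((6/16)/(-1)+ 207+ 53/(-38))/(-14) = -31195/2128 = -14.66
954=954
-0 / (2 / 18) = 0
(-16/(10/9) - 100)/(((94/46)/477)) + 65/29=-181971673/6815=-26701.64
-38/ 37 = -1.03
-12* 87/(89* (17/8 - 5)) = 8352/2047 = 4.08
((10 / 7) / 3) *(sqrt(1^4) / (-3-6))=-10 / 189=-0.05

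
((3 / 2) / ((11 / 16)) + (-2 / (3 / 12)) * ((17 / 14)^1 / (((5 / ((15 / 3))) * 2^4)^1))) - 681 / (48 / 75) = -1308985 / 1232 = -1062.49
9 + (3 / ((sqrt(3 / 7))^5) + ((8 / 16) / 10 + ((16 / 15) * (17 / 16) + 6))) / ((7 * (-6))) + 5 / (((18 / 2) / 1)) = 7883 / 840 - 7 * sqrt(21) / 54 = 8.79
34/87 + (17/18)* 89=44081/522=84.45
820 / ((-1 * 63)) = -820 / 63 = -13.02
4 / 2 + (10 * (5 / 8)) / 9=97 / 36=2.69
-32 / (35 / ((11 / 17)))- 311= -185397 / 595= -311.59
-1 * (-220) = 220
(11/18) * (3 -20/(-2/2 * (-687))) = 22451/12366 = 1.82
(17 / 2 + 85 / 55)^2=48841 / 484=100.91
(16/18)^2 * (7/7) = 64/81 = 0.79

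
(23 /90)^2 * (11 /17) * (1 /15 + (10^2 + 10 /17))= 149356273 /35113500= 4.25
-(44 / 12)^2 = -121 / 9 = -13.44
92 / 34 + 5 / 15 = 155 / 51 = 3.04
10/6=5/3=1.67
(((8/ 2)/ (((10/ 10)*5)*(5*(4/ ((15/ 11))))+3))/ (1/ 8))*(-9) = -3.77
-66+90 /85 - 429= -8397 /17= -493.94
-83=-83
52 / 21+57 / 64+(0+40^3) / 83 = 86391575 / 111552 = 774.45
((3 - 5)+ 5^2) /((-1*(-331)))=23 /331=0.07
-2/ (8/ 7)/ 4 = -7/ 16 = -0.44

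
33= 33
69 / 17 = 4.06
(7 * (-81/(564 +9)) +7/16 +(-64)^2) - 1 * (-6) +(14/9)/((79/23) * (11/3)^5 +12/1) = 160311422119289/39086536432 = 4101.45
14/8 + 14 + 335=350.75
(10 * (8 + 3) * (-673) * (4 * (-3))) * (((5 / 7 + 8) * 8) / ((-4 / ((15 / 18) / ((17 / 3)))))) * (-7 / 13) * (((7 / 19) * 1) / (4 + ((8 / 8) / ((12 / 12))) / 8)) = 459793600 / 4199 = 109500.74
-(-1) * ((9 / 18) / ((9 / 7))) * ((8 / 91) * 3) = 4 / 39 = 0.10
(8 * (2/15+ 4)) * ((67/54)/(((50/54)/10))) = 33232/75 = 443.09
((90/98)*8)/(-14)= -0.52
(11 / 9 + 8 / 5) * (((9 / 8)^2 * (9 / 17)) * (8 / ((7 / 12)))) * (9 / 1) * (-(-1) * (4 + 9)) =3610737 / 1190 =3034.23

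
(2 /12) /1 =1 /6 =0.17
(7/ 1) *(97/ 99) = 679/ 99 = 6.86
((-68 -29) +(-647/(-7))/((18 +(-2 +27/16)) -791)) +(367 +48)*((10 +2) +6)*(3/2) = 962064636/86611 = 11107.88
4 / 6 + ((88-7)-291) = -628 / 3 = -209.33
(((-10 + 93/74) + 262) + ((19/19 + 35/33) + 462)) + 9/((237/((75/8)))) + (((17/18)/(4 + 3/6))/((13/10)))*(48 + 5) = 196704353839/270856872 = 726.23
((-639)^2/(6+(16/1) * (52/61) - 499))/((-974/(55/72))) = 16912555/25316208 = 0.67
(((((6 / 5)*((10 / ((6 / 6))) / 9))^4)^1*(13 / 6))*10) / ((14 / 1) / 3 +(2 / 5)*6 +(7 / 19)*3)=1580800 / 188649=8.38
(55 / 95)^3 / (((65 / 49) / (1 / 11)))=5929 / 445835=0.01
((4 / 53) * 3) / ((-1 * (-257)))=12 / 13621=0.00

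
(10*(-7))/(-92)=35/46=0.76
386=386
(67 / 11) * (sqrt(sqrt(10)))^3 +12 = 12 +67 * 10^(3 / 4) / 11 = 46.25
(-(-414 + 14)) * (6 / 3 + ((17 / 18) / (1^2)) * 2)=14000 / 9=1555.56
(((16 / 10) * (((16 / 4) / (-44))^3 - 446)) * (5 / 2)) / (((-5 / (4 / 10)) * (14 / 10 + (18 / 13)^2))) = 802583704 / 18653965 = 43.02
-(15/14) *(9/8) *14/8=-135/64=-2.11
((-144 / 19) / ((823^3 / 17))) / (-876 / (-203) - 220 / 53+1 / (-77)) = -0.00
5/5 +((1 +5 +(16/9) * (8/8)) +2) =97/9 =10.78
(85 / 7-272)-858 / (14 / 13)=-1056.57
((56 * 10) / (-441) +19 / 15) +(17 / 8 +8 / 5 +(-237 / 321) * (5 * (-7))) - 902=-235243927 / 269640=-872.44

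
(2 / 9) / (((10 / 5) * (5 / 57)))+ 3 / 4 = 2.02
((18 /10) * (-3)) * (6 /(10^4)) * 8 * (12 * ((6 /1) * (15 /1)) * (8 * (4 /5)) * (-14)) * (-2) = -15676416 /3125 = -5016.45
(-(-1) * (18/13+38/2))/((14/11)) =2915/182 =16.02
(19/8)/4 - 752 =-24045/32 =-751.41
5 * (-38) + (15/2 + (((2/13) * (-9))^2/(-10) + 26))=-264809/1690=-156.69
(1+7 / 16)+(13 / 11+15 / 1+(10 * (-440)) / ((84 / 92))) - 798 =-20695487 / 3696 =-5599.43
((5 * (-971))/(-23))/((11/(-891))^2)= 31853655/23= 1384941.52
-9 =-9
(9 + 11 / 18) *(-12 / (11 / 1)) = -346 / 33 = -10.48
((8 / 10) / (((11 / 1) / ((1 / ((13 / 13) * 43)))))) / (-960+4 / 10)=-2 / 1134727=-0.00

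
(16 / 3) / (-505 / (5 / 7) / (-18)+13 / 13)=96 / 725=0.13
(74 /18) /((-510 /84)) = -518 /765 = -0.68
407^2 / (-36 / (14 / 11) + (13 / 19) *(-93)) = -22031317 / 12225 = -1802.15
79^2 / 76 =6241 / 76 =82.12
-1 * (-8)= 8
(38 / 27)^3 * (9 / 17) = 54872 / 37179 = 1.48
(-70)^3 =-343000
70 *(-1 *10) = -700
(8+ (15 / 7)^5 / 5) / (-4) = -286331 / 67228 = -4.26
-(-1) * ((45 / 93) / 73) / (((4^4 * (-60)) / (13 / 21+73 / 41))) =-1033 / 997602816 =-0.00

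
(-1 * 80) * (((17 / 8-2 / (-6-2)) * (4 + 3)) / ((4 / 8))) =-2660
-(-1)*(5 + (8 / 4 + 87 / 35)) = 332 / 35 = 9.49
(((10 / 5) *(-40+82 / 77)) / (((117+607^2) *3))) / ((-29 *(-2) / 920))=-1379080 / 1234511817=-0.00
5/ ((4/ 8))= 10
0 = 0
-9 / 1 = -9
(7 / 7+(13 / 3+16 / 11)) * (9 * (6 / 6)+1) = 2240 / 33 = 67.88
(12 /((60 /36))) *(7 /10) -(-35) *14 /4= 6377 /50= 127.54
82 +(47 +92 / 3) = 479 / 3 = 159.67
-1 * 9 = -9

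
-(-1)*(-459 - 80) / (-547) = 539 / 547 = 0.99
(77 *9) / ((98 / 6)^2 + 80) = 2.00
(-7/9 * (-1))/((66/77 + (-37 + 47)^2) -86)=49/936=0.05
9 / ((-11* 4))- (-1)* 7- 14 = -317 / 44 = -7.20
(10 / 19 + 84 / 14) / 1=124 / 19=6.53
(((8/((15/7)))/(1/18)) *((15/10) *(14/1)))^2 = 49787136/25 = 1991485.44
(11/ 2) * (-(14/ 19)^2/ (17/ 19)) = -1078/ 323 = -3.34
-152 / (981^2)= -152 / 962361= -0.00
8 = 8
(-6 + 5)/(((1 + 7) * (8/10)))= -5/32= -0.16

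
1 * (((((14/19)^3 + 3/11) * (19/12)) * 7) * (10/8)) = 1776635/190608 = 9.32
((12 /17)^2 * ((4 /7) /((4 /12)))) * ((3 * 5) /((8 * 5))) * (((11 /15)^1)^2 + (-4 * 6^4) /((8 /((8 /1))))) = -83972088 /50575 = -1660.35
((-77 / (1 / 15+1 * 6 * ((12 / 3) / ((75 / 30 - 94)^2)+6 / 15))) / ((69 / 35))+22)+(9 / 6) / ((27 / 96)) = 2235493 / 194097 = 11.52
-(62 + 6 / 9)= -188 / 3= -62.67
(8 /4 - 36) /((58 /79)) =-1343 /29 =-46.31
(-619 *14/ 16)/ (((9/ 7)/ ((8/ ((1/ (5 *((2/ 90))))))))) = -374.46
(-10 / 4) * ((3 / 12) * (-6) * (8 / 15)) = 2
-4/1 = -4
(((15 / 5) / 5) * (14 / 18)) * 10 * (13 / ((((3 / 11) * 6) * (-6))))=-1001 / 162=-6.18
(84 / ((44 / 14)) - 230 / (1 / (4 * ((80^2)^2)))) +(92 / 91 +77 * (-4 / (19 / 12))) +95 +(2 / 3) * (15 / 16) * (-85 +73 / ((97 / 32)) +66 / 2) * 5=-139039176061971953 / 3689686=-37683200159.03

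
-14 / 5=-2.80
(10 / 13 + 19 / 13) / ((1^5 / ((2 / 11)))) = 58 / 143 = 0.41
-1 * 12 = -12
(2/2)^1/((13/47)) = 47/13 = 3.62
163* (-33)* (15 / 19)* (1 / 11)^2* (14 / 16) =-51345 / 1672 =-30.71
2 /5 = 0.40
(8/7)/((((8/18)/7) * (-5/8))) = -144/5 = -28.80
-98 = -98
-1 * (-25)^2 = -625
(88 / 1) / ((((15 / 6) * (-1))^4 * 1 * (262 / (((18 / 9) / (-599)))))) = -0.00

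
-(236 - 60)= -176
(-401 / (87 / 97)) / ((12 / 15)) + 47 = -178129 / 348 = -511.86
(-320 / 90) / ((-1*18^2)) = 8 / 729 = 0.01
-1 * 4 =-4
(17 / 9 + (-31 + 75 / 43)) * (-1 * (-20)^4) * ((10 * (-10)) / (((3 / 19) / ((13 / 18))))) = -20927816000000 / 10449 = -2002853478.80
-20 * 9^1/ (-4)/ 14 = 45/ 14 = 3.21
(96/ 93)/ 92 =8/ 713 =0.01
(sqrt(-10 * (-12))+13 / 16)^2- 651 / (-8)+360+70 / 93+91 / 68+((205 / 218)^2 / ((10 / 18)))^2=13 * sqrt(30) / 4+32374280321645813 / 57131789450496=584.46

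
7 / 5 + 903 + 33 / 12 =18143 / 20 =907.15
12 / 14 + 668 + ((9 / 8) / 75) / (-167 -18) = 173233979 / 259000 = 668.86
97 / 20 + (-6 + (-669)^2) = 8951197 / 20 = 447559.85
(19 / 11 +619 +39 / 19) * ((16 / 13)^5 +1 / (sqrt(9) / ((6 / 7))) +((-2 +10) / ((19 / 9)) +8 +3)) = 11147.33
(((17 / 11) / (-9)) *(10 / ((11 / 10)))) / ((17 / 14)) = -1400 / 1089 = -1.29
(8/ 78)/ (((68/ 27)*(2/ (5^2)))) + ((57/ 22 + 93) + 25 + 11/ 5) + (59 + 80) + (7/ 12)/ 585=344332957/ 1312740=262.30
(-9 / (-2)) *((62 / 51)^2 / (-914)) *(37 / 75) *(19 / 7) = -675583 / 69338325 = -0.01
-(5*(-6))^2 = -900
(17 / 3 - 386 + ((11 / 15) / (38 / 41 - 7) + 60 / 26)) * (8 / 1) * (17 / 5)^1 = -10285.58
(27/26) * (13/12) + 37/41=665/328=2.03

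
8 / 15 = 0.53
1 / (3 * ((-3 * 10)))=-1 / 90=-0.01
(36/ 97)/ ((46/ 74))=1332/ 2231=0.60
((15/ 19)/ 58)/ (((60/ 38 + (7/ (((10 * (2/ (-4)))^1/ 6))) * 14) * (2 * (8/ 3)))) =-75/ 3409472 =-0.00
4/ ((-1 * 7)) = -4/ 7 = -0.57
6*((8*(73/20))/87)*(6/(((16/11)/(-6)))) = -7227/145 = -49.84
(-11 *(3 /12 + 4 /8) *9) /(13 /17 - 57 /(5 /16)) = 25245 /61756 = 0.41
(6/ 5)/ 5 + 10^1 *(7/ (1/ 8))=14006/ 25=560.24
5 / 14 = 0.36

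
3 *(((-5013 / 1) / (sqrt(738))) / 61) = -5013 *sqrt(82) / 5002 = -9.08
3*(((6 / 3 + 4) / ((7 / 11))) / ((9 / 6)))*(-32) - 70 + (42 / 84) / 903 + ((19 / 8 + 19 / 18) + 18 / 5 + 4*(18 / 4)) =-70260349 / 108360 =-648.40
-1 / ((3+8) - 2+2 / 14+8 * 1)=-7 / 120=-0.06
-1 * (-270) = 270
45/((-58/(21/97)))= -945/5626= -0.17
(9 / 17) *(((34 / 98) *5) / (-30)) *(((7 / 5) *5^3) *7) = -75 / 2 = -37.50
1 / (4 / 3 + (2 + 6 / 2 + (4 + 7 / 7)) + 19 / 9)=9 / 121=0.07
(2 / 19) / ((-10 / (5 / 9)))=-1 / 171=-0.01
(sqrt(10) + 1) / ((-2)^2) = 1 / 4 + sqrt(10) / 4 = 1.04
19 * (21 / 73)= 399 / 73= 5.47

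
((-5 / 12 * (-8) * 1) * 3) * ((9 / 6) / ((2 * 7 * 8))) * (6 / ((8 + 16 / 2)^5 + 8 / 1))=15 / 19573568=0.00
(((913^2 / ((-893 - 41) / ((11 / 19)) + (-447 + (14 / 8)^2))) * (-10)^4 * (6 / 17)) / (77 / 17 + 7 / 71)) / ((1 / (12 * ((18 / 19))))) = -22499160963840000 / 6404638541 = -3512947.81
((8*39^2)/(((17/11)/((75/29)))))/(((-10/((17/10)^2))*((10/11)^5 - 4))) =8083632843/4641740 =1741.51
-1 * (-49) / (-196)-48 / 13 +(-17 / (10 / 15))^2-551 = 1239 / 13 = 95.31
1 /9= 0.11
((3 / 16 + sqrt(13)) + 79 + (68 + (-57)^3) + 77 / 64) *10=-59214275 / 32 + 10 *sqrt(13)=-1850410.04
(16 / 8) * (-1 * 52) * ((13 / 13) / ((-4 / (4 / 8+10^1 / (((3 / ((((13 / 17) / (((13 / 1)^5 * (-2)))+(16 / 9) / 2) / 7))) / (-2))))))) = -63605167 / 7058961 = -9.01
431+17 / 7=3034 / 7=433.43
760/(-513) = -40/27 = -1.48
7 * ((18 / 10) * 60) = 756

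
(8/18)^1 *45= 20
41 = 41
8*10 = 80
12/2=6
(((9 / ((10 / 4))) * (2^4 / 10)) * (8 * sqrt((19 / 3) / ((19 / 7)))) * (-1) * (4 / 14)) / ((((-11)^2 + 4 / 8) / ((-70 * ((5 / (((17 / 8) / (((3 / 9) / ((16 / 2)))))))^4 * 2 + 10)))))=13855387648 * sqrt(21) / 547981281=115.87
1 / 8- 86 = -687 / 8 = -85.88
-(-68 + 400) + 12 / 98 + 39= -14351 / 49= -292.88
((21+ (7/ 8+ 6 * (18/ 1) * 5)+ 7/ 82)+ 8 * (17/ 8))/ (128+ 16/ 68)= 3228283/ 715040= 4.51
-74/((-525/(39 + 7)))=3404/525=6.48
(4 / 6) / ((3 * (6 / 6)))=2 / 9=0.22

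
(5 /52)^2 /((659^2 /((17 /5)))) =85 /1174295824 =0.00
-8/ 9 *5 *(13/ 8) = -65/ 9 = -7.22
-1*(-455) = 455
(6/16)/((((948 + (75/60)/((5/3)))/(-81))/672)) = -27216/1265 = -21.51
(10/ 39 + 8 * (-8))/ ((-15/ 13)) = 2486/ 45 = 55.24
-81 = -81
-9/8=-1.12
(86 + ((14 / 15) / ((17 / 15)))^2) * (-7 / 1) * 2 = -350700 / 289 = -1213.49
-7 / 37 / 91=-1 / 481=-0.00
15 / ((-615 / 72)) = -72 / 41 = -1.76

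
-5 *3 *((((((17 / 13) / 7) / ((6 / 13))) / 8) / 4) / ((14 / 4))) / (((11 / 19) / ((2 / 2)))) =-1615 / 17248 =-0.09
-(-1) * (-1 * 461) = -461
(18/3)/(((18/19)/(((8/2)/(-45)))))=-76/135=-0.56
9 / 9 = 1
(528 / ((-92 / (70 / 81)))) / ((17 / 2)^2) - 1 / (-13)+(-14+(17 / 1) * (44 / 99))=-15016205 / 2333097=-6.44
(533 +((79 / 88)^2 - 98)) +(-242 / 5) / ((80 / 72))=75938809 / 193600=392.25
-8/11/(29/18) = -0.45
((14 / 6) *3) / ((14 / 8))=4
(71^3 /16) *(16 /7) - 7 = 357862 /7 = 51123.14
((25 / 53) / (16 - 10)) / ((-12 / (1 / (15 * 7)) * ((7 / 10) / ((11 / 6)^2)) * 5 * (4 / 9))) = -605 / 4487616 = -0.00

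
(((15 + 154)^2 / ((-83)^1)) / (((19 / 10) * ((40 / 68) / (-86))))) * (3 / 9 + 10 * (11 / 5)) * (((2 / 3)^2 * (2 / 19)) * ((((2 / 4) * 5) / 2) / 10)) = 2797664194 / 809001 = 3458.17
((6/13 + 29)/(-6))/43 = -383/3354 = -0.11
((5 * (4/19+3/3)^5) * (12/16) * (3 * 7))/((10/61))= 24734866149/19808792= 1248.68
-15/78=-5/26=-0.19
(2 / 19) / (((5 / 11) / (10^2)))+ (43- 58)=155 / 19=8.16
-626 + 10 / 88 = -27539 / 44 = -625.89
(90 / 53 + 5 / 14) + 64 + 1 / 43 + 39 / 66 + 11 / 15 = 177420563 / 2632245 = 67.40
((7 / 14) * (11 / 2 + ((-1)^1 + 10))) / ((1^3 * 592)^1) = 29 / 2368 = 0.01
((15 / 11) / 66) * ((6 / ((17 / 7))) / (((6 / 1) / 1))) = 35 / 4114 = 0.01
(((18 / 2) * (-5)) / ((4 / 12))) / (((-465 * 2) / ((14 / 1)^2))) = 882 / 31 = 28.45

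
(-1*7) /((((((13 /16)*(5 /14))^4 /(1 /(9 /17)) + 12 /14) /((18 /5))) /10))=-3595177033728 /12282045187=-292.72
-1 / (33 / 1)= -1 / 33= -0.03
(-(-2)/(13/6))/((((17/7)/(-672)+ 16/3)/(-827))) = -15560832/108641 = -143.23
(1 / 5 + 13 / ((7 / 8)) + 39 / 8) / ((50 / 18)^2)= 452061 / 175000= 2.58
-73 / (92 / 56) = -1022 / 23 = -44.43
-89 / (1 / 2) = -178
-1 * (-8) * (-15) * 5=-600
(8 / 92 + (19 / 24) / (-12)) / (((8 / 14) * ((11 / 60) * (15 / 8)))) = 973 / 9108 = 0.11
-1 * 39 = -39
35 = 35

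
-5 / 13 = -0.38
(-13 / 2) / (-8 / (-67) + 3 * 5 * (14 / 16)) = -3484 / 7099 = -0.49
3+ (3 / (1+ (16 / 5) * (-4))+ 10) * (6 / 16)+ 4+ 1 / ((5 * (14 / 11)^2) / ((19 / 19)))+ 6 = 1940223 / 115640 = 16.78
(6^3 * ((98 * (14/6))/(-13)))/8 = -6174/13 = -474.92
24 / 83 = 0.29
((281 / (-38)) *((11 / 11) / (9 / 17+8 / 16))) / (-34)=281 / 1330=0.21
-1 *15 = -15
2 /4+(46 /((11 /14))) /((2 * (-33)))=-281 /726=-0.39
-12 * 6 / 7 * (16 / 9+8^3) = -36992 / 7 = -5284.57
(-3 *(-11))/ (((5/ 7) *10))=231/ 50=4.62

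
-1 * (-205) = 205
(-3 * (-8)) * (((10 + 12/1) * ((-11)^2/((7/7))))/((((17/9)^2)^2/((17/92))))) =104792292/112999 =927.37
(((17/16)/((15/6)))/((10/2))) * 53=901/200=4.50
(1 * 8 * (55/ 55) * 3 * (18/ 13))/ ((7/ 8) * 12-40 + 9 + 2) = -864/ 481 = -1.80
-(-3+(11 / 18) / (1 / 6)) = -2 / 3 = -0.67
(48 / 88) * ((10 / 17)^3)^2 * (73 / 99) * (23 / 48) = 209875000 / 26285812641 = 0.01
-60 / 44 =-15 / 11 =-1.36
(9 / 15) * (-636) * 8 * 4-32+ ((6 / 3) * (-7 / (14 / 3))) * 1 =-61231 / 5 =-12246.20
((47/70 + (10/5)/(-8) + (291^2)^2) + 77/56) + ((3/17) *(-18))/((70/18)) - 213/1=34133348573143/4760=7170871548.98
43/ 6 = 7.17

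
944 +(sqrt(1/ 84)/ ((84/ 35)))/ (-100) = 944 -sqrt(21)/ 10080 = 944.00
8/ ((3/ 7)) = 56/ 3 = 18.67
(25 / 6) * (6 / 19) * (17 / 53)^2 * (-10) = -72250 / 53371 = -1.35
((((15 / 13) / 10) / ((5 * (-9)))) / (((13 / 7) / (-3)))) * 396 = 1386 / 845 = 1.64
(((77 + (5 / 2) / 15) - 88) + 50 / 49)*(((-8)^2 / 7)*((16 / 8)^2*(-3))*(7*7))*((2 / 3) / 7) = 738560 / 147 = 5024.22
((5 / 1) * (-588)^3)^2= 1033246553039769600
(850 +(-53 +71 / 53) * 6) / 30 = 14311 / 795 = 18.00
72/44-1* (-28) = 326/11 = 29.64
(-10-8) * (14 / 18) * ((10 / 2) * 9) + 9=-621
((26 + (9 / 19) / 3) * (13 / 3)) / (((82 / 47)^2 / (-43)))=-613711007 / 383268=-1601.26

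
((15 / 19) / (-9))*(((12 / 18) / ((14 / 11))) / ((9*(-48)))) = 55 / 517104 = 0.00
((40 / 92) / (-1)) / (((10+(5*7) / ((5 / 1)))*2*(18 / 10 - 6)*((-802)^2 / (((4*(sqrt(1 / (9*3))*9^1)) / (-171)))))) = -0.00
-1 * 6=-6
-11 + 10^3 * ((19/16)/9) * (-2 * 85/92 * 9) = -202887/92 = -2205.29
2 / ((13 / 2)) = 4 / 13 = 0.31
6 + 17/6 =53/6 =8.83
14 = 14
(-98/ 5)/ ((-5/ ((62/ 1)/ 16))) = 1519/ 100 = 15.19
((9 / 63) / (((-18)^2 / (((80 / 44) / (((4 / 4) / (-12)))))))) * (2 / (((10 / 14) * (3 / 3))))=-8 / 297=-0.03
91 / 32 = 2.84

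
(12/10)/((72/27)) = 9/20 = 0.45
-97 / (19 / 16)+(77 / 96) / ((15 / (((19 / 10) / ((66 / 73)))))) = -133908329 / 1641600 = -81.57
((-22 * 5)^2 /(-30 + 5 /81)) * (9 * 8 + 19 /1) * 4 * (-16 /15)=76108032 /485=156923.78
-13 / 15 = -0.87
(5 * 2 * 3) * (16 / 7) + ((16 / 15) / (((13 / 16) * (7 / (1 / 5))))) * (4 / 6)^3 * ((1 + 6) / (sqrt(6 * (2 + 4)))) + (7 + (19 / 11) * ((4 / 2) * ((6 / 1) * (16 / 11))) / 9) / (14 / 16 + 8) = 331267777688 / 4749319575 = 69.75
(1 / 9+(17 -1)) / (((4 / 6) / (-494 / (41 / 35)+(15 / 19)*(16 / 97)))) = -2309533175 / 226689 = -10188.11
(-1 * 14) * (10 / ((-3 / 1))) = 140 / 3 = 46.67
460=460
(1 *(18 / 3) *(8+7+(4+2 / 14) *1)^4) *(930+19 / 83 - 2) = 149040270259488 / 199283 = 747882510.10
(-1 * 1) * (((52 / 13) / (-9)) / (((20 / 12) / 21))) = 28 / 5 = 5.60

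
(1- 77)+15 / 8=-593 / 8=-74.12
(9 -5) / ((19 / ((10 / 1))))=40 / 19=2.11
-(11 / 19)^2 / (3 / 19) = -121 / 57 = -2.12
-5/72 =-0.07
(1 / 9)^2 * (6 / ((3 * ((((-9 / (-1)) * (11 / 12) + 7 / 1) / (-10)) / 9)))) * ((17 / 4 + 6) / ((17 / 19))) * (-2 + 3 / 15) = 3116 / 1037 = 3.00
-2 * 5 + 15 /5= -7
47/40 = 1.18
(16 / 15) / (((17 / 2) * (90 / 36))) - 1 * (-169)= 215539 / 1275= 169.05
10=10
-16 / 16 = -1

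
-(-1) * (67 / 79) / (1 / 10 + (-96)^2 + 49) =670 / 7319429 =0.00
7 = 7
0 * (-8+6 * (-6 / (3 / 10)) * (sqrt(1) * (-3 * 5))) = 0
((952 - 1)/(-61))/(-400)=0.04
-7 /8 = -0.88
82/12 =41/6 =6.83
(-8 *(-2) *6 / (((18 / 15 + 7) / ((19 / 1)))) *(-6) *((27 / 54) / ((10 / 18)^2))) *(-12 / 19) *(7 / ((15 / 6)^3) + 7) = 260620416 / 25625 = 10170.55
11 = 11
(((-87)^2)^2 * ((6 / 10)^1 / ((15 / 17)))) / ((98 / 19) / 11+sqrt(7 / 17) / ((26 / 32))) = -4093604524472463 / 90507250+2212187060413044 * sqrt(119) / 316775375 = 30950941.03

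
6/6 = 1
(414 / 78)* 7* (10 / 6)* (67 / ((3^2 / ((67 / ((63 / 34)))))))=17551990 / 1053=16668.56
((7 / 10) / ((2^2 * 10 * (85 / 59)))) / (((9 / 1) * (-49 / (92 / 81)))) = -1357 / 43375500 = -0.00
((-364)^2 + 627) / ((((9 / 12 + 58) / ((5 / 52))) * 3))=133123 / 1833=72.63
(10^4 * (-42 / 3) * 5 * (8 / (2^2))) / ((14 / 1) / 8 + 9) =-5600000 / 43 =-130232.56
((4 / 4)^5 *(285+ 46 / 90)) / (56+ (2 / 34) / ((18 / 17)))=25696 / 5045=5.09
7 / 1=7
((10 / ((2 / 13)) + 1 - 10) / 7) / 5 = 8 / 5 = 1.60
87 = 87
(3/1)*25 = 75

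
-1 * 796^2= -633616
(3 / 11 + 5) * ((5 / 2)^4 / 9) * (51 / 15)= 61625 / 792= 77.81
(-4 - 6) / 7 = -10 / 7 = -1.43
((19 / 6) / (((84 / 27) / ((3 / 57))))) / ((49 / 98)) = 3 / 28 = 0.11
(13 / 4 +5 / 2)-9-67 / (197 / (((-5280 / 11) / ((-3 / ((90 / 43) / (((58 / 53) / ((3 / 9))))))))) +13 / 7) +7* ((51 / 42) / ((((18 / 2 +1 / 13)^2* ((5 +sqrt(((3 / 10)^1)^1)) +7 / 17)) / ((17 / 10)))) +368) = 10053546469543782585 / 3934702019964676-14115049* sqrt(30) / 23329105040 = 2555.09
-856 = -856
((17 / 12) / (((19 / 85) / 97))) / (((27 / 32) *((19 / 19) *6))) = 560660 / 4617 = 121.43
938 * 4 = 3752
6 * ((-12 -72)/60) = -42/5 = -8.40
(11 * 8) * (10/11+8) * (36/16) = 1764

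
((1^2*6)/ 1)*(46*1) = 276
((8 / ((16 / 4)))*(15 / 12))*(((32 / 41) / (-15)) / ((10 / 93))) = -248 / 205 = -1.21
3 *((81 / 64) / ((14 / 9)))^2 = 1594323 / 802816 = 1.99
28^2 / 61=784 / 61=12.85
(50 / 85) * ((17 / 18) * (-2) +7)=3.01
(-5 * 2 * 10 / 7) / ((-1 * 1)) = 100 / 7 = 14.29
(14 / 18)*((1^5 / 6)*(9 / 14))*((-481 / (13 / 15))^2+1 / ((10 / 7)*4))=12321007 / 480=25668.76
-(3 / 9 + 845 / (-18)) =839 / 18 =46.61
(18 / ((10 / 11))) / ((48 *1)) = 33 / 80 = 0.41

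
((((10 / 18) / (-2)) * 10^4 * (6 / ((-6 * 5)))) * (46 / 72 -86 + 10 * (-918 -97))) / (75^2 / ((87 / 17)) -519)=-6678573125 / 681372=-9801.65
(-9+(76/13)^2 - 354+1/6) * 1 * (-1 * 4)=666514/507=1314.62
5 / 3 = 1.67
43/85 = 0.51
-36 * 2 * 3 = -216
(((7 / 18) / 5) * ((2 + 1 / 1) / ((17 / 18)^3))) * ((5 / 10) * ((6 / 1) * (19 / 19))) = 20412 / 24565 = 0.83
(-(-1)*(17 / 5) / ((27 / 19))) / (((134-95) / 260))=1292 / 81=15.95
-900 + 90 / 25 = -4482 / 5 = -896.40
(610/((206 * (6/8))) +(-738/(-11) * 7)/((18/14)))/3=1254982/10197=123.07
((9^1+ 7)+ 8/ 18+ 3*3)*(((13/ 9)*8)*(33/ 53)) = 261976/ 1431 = 183.07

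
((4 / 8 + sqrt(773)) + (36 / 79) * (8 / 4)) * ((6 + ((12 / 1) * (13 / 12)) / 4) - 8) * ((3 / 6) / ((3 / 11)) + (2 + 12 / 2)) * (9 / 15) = 13157 / 1264 + 59 * sqrt(773) / 8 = 215.46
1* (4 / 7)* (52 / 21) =208 / 147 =1.41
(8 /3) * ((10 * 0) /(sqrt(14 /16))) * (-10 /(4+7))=0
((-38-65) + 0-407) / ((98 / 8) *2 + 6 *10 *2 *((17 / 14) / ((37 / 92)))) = -264180 / 200371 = -1.32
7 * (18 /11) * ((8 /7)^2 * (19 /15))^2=2957312 /94325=31.35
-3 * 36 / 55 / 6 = -18 / 55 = -0.33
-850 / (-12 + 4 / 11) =4675 / 64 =73.05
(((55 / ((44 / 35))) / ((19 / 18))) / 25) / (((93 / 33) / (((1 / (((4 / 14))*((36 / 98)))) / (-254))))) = -26411 / 1196848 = -0.02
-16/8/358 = -1/179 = -0.01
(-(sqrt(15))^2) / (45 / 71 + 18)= -355 / 441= -0.80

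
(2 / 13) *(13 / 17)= 2 / 17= 0.12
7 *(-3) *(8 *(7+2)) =-1512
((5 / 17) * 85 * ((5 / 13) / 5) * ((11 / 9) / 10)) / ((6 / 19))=1045 / 1404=0.74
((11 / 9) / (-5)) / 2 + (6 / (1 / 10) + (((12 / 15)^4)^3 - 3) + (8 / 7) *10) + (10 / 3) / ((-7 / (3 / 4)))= 1046174152108 / 15380859375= 68.02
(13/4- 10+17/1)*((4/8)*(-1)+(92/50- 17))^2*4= 10054.66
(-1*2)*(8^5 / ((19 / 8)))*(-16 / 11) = 8388608 / 209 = 40136.88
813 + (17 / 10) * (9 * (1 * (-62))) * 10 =-8673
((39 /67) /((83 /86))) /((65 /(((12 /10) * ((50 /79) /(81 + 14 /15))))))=0.00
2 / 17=0.12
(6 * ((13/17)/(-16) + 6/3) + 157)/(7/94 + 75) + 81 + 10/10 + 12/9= 123204245/1439628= 85.58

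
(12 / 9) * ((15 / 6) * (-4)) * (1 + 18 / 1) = -760 / 3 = -253.33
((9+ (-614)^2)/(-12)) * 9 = -1131015/4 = -282753.75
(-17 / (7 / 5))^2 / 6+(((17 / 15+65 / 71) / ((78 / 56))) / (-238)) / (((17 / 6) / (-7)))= 3214074261 / 130706030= 24.59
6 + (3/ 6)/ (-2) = 23/ 4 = 5.75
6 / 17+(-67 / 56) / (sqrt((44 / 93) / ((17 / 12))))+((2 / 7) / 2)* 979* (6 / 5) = 100068 / 595 - 67* sqrt(5797) / 2464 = 166.11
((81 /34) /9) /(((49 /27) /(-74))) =-8991 /833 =-10.79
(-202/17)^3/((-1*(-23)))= -8242408/112999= -72.94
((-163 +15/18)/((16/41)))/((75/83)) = -3311119/7200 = -459.88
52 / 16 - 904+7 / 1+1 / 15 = -53621 / 60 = -893.68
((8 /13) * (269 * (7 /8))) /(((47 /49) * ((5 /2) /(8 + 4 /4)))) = 1660806 /3055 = 543.64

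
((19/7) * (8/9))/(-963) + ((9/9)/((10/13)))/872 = -536743/529033680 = -0.00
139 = 139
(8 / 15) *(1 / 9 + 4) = 296 / 135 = 2.19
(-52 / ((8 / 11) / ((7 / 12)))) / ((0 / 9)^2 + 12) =-1001 / 288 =-3.48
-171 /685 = -0.25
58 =58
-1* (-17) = 17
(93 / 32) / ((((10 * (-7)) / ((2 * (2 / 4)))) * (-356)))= 93 / 797440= 0.00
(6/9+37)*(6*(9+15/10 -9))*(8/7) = 2712/7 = 387.43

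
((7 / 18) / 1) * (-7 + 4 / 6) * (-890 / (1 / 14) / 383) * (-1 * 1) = -828590 / 10341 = -80.13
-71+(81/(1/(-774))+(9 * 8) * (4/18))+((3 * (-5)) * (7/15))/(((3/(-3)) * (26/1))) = -1631467/26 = -62748.73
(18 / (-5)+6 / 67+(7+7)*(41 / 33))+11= 275087 / 11055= 24.88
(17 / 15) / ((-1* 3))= -17 / 45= -0.38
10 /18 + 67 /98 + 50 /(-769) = 796417 /678258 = 1.17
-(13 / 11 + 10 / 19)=-357 / 209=-1.71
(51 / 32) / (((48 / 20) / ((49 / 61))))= 4165 / 7808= 0.53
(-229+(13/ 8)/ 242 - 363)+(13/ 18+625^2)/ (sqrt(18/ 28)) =-1146099/ 1936+7031263 *sqrt(14)/ 54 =486603.88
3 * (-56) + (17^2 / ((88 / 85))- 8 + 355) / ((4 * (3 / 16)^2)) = 141392 / 33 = 4284.61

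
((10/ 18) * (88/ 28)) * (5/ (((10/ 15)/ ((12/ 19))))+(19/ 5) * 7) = 54.72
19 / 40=0.48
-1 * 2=-2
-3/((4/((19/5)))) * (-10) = 28.50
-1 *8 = -8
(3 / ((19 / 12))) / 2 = 18 / 19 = 0.95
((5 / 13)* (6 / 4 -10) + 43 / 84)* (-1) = 3011 / 1092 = 2.76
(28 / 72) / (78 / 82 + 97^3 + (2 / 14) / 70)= 0.00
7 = 7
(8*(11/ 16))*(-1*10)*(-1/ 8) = 55/ 8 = 6.88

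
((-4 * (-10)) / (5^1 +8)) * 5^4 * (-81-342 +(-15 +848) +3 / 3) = 10275000 / 13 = 790384.62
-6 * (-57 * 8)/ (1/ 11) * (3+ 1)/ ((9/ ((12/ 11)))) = 14592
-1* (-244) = 244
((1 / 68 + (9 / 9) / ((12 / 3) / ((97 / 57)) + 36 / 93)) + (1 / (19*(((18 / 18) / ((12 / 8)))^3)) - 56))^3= -400460123966053225260311 / 2349814964715191232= -170421.98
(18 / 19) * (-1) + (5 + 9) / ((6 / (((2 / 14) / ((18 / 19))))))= -611 / 1026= -0.60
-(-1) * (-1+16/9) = 7/9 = 0.78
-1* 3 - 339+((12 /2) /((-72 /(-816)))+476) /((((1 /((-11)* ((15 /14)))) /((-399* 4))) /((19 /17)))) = 11436138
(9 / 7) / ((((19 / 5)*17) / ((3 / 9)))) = 15 / 2261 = 0.01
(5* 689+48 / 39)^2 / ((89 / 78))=12042777606 / 1157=10408623.69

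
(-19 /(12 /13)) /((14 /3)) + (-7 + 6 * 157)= 52113 /56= 930.59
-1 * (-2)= 2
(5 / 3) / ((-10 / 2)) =-1 / 3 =-0.33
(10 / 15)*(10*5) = 100 / 3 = 33.33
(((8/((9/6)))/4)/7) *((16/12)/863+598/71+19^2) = 271628660/3860199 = 70.37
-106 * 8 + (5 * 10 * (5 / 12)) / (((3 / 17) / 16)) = 1040.89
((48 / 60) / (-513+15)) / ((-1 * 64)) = 1 / 39840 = 0.00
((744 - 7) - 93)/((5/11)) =7084/5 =1416.80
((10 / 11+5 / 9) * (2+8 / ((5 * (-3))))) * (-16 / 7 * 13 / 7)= -12064 / 1323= -9.12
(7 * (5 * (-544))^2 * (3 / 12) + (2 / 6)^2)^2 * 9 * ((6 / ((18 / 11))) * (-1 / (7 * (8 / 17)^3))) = -733797434654506306843 / 96768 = -7583058807193558.89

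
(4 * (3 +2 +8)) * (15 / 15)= 52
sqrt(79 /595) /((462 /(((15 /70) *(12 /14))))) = 3 *sqrt(47005) /4489870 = 0.00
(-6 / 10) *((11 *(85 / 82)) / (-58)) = 561 / 4756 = 0.12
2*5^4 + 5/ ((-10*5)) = 12499/ 10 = 1249.90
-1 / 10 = -0.10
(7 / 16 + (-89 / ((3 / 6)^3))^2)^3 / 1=533630979441701260631 / 4096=130281000840259096.83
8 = 8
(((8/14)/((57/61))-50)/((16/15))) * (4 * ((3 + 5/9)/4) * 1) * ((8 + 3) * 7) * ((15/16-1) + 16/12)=-33056815/2052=-16109.56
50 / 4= 25 / 2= 12.50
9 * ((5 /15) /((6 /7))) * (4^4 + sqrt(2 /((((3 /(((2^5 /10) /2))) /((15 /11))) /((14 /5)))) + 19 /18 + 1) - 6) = 7 * sqrt(667370) /660 + 875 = 883.66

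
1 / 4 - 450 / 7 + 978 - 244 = 669.96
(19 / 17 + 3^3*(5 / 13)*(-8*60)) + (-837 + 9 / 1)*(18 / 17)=-5860.20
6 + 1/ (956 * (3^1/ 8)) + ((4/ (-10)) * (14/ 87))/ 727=151233156/ 25194185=6.00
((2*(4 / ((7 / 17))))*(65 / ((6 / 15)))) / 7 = 22100 / 49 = 451.02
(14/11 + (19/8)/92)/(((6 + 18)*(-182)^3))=-0.00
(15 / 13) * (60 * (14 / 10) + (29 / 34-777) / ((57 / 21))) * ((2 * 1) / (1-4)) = 652295 / 4199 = 155.35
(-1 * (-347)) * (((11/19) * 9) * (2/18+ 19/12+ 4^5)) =140942725/76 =1854509.54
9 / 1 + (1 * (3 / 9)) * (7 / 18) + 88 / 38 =11.45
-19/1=-19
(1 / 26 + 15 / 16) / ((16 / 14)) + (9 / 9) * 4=4.85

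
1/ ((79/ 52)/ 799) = 41548/ 79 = 525.92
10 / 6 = 5 / 3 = 1.67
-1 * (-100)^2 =-10000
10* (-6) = -60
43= 43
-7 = -7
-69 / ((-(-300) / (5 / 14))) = -23 / 280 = -0.08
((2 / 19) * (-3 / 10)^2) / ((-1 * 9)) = -1 / 950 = -0.00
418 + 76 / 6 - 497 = -199 / 3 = -66.33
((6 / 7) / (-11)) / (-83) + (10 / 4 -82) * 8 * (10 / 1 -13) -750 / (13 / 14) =91416942 / 83083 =1100.31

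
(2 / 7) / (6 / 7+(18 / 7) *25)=0.00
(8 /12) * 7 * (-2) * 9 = -84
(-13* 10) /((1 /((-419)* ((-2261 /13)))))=-9473590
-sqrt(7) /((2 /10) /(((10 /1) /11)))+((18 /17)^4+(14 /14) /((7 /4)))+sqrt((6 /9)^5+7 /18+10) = -50 * sqrt(7) /11+1068916 /584647+sqrt(30678) /54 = -6.95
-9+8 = -1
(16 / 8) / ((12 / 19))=19 / 6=3.17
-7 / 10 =-0.70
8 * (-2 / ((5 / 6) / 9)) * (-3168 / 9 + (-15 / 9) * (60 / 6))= 318528 / 5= 63705.60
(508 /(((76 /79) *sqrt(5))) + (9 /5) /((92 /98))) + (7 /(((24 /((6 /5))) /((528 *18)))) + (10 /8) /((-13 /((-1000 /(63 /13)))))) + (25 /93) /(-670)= 10033 *sqrt(5) /95 + 50382633494 /15047865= 3584.31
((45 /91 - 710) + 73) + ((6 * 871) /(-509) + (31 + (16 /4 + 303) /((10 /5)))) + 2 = -42638741 /92638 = -460.27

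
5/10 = 1/2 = 0.50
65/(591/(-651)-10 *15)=-1085/2519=-0.43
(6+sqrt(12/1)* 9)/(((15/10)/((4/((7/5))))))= 80/7+240* sqrt(3)/7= 70.81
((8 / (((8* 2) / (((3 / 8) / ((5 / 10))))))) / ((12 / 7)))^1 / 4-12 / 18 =-235 / 384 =-0.61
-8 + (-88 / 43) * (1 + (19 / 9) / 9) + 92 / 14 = -96430 / 24381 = -3.96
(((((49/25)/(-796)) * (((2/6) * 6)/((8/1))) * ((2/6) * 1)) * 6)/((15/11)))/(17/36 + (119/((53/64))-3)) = -1749/273475750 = -0.00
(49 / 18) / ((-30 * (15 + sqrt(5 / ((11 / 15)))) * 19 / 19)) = -539 / 86400 + 49 * sqrt(33) / 259200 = -0.01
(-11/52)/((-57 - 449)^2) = -1/1210352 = -0.00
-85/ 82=-1.04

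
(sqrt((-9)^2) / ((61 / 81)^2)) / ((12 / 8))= 39366 / 3721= 10.58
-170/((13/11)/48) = -6904.62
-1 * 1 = -1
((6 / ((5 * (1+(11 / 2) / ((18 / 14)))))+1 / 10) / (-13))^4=9354951841 / 23263113006250000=0.00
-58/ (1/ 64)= -3712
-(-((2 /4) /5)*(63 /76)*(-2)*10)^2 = -3969 /1444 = -2.75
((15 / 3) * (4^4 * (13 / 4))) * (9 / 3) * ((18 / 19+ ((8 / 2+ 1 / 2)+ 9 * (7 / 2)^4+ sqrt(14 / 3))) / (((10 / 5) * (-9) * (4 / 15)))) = -133973775 / 38 - 2600 * sqrt(42) / 3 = -3531242.30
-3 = -3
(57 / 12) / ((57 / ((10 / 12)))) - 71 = -5107 / 72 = -70.93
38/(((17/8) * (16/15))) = 285/17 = 16.76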